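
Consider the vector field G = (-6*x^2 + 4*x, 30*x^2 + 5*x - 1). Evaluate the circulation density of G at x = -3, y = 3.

-175

∂G₂/∂x = 60*x + 5
∂G₁/∂y = 0
Scalar curl = 60*x + 5
At (-3, 3): -175.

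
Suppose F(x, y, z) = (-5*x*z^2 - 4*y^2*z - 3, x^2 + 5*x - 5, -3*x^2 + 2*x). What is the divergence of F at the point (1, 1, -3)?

-45

∂F₁/∂x = -5*z^2
∂F₂/∂y = 0
∂F₃/∂z = 0
∇·F = -5*z^2
At (1, 1, -3): -45.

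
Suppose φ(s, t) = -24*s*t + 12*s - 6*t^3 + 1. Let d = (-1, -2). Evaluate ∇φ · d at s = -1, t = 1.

0

∂φ/∂s = -24*t + 12
∂φ/∂t = -24*s - 18*t^2
∇φ at (-1, 1) = (-12, 6)
∇φ · d = (-12)(-1) + (6)(-2) = 0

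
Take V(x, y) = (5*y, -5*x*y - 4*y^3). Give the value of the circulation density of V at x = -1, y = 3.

-20

∂V₂/∂x = -5*y
∂V₁/∂y = 5
Scalar curl = -5*y - 5
At (-1, 3): -20.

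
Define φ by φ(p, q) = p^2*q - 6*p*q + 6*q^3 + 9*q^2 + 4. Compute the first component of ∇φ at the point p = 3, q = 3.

0

(∇φ)_1 = ∂φ/∂p = 2*p*q - 6*q
At (3, 3): 0.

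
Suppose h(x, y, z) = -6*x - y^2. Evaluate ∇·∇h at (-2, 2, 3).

-2

∂²h/∂x² = 0
∂²h/∂y² = -2
∂²h/∂z² = 0
∇²h = -2
At (-2, 2, 3): -2.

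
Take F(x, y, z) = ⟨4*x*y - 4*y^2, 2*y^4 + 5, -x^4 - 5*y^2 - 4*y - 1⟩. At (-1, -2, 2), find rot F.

(∇×F)₁ = ∂F₃/∂y − ∂F₂/∂z = -10*y - 4
(∇×F)₂ = ∂F₁/∂z − ∂F₃/∂x = 4*x^3
(∇×F)₃ = ∂F₂/∂x − ∂F₁/∂y = -4*x + 8*y
∇×F = (-10*y - 4, 4*x^3, -4*x + 8*y)
At (-1, -2, 2): (16, -4, -12).

(16, -4, -12)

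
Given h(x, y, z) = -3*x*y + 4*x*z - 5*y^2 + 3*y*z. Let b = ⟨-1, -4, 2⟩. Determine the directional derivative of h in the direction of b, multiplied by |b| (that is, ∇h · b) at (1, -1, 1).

∂h/∂x = -3*y + 4*z
∂h/∂y = -3*x - 10*y + 3*z
∂h/∂z = 4*x + 3*y
∇h at (1, -1, 1) = (7, 10, 1)
∇h · b = (7)(-1) + (10)(-4) + (1)(2) = -45

-45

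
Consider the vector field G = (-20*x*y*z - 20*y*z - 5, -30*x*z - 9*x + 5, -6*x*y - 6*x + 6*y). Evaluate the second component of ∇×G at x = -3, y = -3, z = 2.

-132

(∇×G)_2 = ∂G₁/∂z − ∂G₃/∂x
= -20*x*y - 20*y − (-6*y - 6)
= -20*x*y - 14*y + 6
At (-3, -3, 2): -132.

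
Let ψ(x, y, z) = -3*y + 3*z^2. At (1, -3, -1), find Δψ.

6

∂²ψ/∂x² = 0
∂²ψ/∂y² = 0
∂²ψ/∂z² = 6
∇²ψ = 6
At (1, -3, -1): 6.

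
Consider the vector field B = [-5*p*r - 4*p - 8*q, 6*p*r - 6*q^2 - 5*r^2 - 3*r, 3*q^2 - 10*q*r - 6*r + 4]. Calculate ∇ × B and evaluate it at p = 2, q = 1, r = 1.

(∇×B)₁ = ∂B₃/∂q − ∂B₂/∂r = -6*p + 6*q + 3
(∇×B)₂ = ∂B₁/∂r − ∂B₃/∂p = -5*p
(∇×B)₃ = ∂B₂/∂p − ∂B₁/∂q = 6*r + 8
∇×B = (-6*p + 6*q + 3, -5*p, 6*r + 8)
At (2, 1, 1): (-3, -10, 14).

(-3, -10, 14)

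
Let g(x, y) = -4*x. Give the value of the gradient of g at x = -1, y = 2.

∂g/∂x = -4
∂g/∂y = 0
∇g = (-4, 0)
At (-1, 2): (-4, 0).

(-4, 0)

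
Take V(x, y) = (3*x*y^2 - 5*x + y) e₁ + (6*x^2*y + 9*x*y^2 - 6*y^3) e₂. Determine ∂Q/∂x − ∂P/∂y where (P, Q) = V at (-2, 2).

11

∂V₂/∂x = 12*x*y + 9*y^2
∂V₁/∂y = 6*x*y + 1
Scalar curl = 6*x*y + 9*y^2 - 1
At (-2, 2): 11.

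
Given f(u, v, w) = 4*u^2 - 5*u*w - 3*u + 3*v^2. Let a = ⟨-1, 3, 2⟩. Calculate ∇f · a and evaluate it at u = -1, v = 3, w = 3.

90

∂f/∂u = 8*u - 5*w - 3
∂f/∂v = 6*v
∂f/∂w = -5*u
∇f at (-1, 3, 3) = (-26, 18, 5)
∇f · a = (-26)(-1) + (18)(3) + (5)(2) = 90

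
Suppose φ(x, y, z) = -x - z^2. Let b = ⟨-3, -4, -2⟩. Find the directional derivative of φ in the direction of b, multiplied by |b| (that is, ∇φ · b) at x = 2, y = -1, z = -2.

∂φ/∂x = -1
∂φ/∂y = 0
∂φ/∂z = -2*z
∇φ at (2, -1, -2) = (-1, 0, 4)
∇φ · b = (-1)(-3) + (0)(-4) + (4)(-2) = -5

-5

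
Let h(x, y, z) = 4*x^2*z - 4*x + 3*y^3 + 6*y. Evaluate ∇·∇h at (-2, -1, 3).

6

∂²h/∂x² = 8*z
∂²h/∂y² = 18*y
∂²h/∂z² = 0
∇²h = 18*y + 8*z
At (-2, -1, 3): 6.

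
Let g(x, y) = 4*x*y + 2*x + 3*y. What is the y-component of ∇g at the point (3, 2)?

(∇g)_2 = ∂g/∂y = 4*x + 3
At (3, 2): 15.

15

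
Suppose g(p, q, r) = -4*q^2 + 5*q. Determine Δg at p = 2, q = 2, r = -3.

∂²g/∂p² = 0
∂²g/∂q² = -8
∂²g/∂r² = 0
∇²g = -8
At (2, 2, -3): -8.

-8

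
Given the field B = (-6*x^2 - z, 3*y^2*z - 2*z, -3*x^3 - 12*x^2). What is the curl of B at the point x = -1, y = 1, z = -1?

(∇×B)₁ = ∂B₃/∂y − ∂B₂/∂z = -3*y^2 + 2
(∇×B)₂ = ∂B₁/∂z − ∂B₃/∂x = 9*x^2 + 24*x - 1
(∇×B)₃ = ∂B₂/∂x − ∂B₁/∂y = 0
∇×B = (-3*y^2 + 2, 9*x^2 + 24*x - 1, 0)
At (-1, 1, -1): (-1, -16, 0).

(-1, -16, 0)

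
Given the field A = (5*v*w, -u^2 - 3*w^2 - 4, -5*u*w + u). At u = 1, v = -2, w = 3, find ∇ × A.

(∇×A)₁ = ∂A₃/∂v − ∂A₂/∂w = 6*w
(∇×A)₂ = ∂A₁/∂w − ∂A₃/∂u = 5*v + 5*w - 1
(∇×A)₃ = ∂A₂/∂u − ∂A₁/∂v = -2*u - 5*w
∇×A = (6*w, 5*v + 5*w - 1, -2*u - 5*w)
At (1, -2, 3): (18, 4, -17).

(18, 4, -17)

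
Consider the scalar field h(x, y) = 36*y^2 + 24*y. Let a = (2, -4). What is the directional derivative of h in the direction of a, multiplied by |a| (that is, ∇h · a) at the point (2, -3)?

768

∂h/∂x = 0
∂h/∂y = 72*y + 24
∇h at (2, -3) = (0, -192)
∇h · a = (0)(2) + (-192)(-4) = 768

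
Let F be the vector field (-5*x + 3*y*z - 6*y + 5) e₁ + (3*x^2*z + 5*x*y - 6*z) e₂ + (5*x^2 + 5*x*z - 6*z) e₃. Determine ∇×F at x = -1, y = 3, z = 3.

(∇×F)₁ = ∂F₃/∂y − ∂F₂/∂z = -3*x^2 + 6
(∇×F)₂ = ∂F₁/∂z − ∂F₃/∂x = -10*x + 3*y - 5*z
(∇×F)₃ = ∂F₂/∂x − ∂F₁/∂y = 6*x*z + 5*y - 3*z + 6
∇×F = (-3*x^2 + 6, -10*x + 3*y - 5*z, 6*x*z + 5*y - 3*z + 6)
At (-1, 3, 3): (3, 4, -6).

(3, 4, -6)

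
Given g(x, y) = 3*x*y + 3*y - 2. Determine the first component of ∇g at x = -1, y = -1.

-3

(∇g)_1 = ∂g/∂x = 3*y
At (-1, -1): -3.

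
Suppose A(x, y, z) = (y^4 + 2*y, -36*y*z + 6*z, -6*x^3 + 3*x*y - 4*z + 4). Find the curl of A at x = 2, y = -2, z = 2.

(∇×A)₁ = ∂A₃/∂y − ∂A₂/∂z = 3*x + 36*y - 6
(∇×A)₂ = ∂A₁/∂z − ∂A₃/∂x = 18*x^2 - 3*y
(∇×A)₃ = ∂A₂/∂x − ∂A₁/∂y = -4*y^3 - 2
∇×A = (3*x + 36*y - 6, 18*x^2 - 3*y, -4*y^3 - 2)
At (2, -2, 2): (-72, 78, 30).

(-72, 78, 30)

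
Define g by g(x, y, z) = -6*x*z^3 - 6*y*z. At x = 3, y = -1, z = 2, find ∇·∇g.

-216

∂²g/∂x² = 0
∂²g/∂y² = 0
∂²g/∂z² = -36*x*z
∇²g = -36*x*z
At (3, -1, 2): -216.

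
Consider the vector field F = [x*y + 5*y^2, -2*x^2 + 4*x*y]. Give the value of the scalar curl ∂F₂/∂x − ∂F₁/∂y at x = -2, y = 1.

4

∂F₂/∂x = -4*x + 4*y
∂F₁/∂y = x + 10*y
Scalar curl = -5*x - 6*y
At (-2, 1): 4.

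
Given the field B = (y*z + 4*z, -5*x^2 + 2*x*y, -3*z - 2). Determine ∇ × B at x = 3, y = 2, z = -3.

(0, 6, -23)

(∇×B)₁ = ∂B₃/∂y − ∂B₂/∂z = 0
(∇×B)₂ = ∂B₁/∂z − ∂B₃/∂x = y + 4
(∇×B)₃ = ∂B₂/∂x − ∂B₁/∂y = -10*x + 2*y - z
∇×B = (0, y + 4, -10*x + 2*y - z)
At (3, 2, -3): (0, 6, -23).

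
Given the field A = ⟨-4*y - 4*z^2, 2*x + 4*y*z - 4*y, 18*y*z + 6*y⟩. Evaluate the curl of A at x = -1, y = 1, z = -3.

(∇×A)₁ = ∂A₃/∂y − ∂A₂/∂z = -4*y + 18*z + 6
(∇×A)₂ = ∂A₁/∂z − ∂A₃/∂x = -8*z
(∇×A)₃ = ∂A₂/∂x − ∂A₁/∂y = 6
∇×A = (-4*y + 18*z + 6, -8*z, 6)
At (-1, 1, -3): (-52, 24, 6).

(-52, 24, 6)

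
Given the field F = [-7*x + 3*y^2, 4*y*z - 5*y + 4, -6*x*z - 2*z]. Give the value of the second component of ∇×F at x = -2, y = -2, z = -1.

-6

(∇×F)_2 = ∂F₁/∂z − ∂F₃/∂x
= 0 − (-6*z)
= 6*z
At (-2, -2, -1): -6.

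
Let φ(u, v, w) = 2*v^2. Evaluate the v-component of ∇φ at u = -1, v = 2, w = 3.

(∇φ)_2 = ∂φ/∂v = 4*v
At (-1, 2, 3): 8.

8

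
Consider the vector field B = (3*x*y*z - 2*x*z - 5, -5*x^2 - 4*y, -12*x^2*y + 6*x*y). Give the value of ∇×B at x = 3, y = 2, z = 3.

(-90, 144, -57)

(∇×B)₁ = ∂B₃/∂y − ∂B₂/∂z = -12*x^2 + 6*x
(∇×B)₂ = ∂B₁/∂z − ∂B₃/∂x = 27*x*y - 2*x - 6*y
(∇×B)₃ = ∂B₂/∂x − ∂B₁/∂y = -3*x*z - 10*x
∇×B = (-12*x^2 + 6*x, 27*x*y - 2*x - 6*y, -3*x*z - 10*x)
At (3, 2, 3): (-90, 144, -57).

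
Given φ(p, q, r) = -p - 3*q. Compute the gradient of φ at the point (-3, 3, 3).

∂φ/∂p = -1
∂φ/∂q = -3
∂φ/∂r = 0
∇φ = (-1, -3, 0)
At (-3, 3, 3): (-1, -3, 0).

(-1, -3, 0)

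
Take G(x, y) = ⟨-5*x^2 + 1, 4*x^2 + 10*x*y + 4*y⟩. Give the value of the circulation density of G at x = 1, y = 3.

38

∂G₂/∂x = 8*x + 10*y
∂G₁/∂y = 0
Scalar curl = 8*x + 10*y
At (1, 3): 38.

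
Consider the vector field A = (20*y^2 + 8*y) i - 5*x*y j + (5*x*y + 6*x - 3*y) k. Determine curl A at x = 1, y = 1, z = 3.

(2, -11, -53)

(∇×A)₁ = ∂A₃/∂y − ∂A₂/∂z = 5*x - 3
(∇×A)₂ = ∂A₁/∂z − ∂A₃/∂x = -5*y - 6
(∇×A)₃ = ∂A₂/∂x − ∂A₁/∂y = -45*y - 8
∇×A = (5*x - 3, -5*y - 6, -45*y - 8)
At (1, 1, 3): (2, -11, -53).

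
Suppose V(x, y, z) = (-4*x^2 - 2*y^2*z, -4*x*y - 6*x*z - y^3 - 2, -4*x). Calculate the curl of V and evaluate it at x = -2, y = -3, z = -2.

(-12, -14, 48)

(∇×V)₁ = ∂V₃/∂y − ∂V₂/∂z = 6*x
(∇×V)₂ = ∂V₁/∂z − ∂V₃/∂x = -2*y^2 + 4
(∇×V)₃ = ∂V₂/∂x − ∂V₁/∂y = 4*y*z - 4*y - 6*z
∇×V = (6*x, -2*y^2 + 4, 4*y*z - 4*y - 6*z)
At (-2, -3, -2): (-12, -14, 48).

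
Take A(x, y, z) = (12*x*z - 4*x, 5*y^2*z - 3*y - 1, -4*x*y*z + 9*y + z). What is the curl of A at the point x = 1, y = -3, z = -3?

(-24, 48, 0)

(∇×A)₁ = ∂A₃/∂y − ∂A₂/∂z = -4*x*z - 5*y^2 + 9
(∇×A)₂ = ∂A₁/∂z − ∂A₃/∂x = 12*x + 4*y*z
(∇×A)₃ = ∂A₂/∂x − ∂A₁/∂y = 0
∇×A = (-4*x*z - 5*y^2 + 9, 12*x + 4*y*z, 0)
At (1, -3, -3): (-24, 48, 0).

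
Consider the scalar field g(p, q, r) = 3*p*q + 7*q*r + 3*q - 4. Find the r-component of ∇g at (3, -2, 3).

(∇g)_3 = ∂g/∂r = 7*q
At (3, -2, 3): -14.

-14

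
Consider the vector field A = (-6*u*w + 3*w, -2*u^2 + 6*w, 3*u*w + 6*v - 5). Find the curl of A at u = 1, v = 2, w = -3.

(∇×A)₁ = ∂A₃/∂v − ∂A₂/∂w = 0
(∇×A)₂ = ∂A₁/∂w − ∂A₃/∂u = -6*u - 3*w + 3
(∇×A)₃ = ∂A₂/∂u − ∂A₁/∂v = -4*u
∇×A = (0, -6*u - 3*w + 3, -4*u)
At (1, 2, -3): (0, 6, -4).

(0, 6, -4)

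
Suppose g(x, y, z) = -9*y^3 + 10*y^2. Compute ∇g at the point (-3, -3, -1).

∂g/∂x = 0
∂g/∂y = -27*y^2 + 20*y
∂g/∂z = 0
∇g = (0, -27*y^2 + 20*y, 0)
At (-3, -3, -1): (0, -303, 0).

(0, -303, 0)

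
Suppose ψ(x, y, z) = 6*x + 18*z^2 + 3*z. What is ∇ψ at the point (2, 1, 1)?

∂ψ/∂x = 6
∂ψ/∂y = 0
∂ψ/∂z = 36*z + 3
∇ψ = (6, 0, 36*z + 3)
At (2, 1, 1): (6, 0, 39).

(6, 0, 39)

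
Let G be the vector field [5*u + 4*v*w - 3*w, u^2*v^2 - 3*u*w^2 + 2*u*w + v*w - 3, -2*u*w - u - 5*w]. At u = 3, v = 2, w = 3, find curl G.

(46, 12, -9)

(∇×G)₁ = ∂G₃/∂v − ∂G₂/∂w = 6*u*w - 2*u - v
(∇×G)₂ = ∂G₁/∂w − ∂G₃/∂u = 4*v + 2*w - 2
(∇×G)₃ = ∂G₂/∂u − ∂G₁/∂v = 2*u*v^2 - 3*w^2 - 2*w
∇×G = (6*u*w - 2*u - v, 4*v + 2*w - 2, 2*u*v^2 - 3*w^2 - 2*w)
At (3, 2, 3): (46, 12, -9).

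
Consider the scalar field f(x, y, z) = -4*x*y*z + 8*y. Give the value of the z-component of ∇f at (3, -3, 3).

36

(∇f)_3 = ∂f/∂z = -4*x*y
At (3, -3, 3): 36.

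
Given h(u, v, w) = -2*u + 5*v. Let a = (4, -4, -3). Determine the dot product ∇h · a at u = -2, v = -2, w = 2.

∂h/∂u = -2
∂h/∂v = 5
∂h/∂w = 0
∇h at (-2, -2, 2) = (-2, 5, 0)
∇h · a = (-2)(4) + (5)(-4) + (0)(-3) = -28

-28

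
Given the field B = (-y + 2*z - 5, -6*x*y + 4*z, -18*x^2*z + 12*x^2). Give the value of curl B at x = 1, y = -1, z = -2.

(∇×B)₁ = ∂B₃/∂y − ∂B₂/∂z = -4
(∇×B)₂ = ∂B₁/∂z − ∂B₃/∂x = 36*x*z - 24*x + 2
(∇×B)₃ = ∂B₂/∂x − ∂B₁/∂y = -6*y + 1
∇×B = (-4, 36*x*z - 24*x + 2, -6*y + 1)
At (1, -1, -2): (-4, -94, 7).

(-4, -94, 7)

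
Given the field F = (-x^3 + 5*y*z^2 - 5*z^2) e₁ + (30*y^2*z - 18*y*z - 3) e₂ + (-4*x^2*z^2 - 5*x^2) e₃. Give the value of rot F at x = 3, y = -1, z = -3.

(-48, 306, -45)

(∇×F)₁ = ∂F₃/∂y − ∂F₂/∂z = -30*y^2 + 18*y
(∇×F)₂ = ∂F₁/∂z − ∂F₃/∂x = 8*x*z^2 + 10*x + 10*y*z - 10*z
(∇×F)₃ = ∂F₂/∂x − ∂F₁/∂y = -5*z^2
∇×F = (-30*y^2 + 18*y, 8*x*z^2 + 10*x + 10*y*z - 10*z, -5*z^2)
At (3, -1, -3): (-48, 306, -45).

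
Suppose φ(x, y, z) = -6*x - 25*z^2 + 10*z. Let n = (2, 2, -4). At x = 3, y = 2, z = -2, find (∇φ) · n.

-452

∂φ/∂x = -6
∂φ/∂y = 0
∂φ/∂z = -50*z + 10
∇φ at (3, 2, -2) = (-6, 0, 110)
∇φ · n = (-6)(2) + (0)(2) + (110)(-4) = -452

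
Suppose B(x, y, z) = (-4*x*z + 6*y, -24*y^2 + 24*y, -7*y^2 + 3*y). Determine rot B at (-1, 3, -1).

(∇×B)₁ = ∂B₃/∂y − ∂B₂/∂z = -14*y + 3
(∇×B)₂ = ∂B₁/∂z − ∂B₃/∂x = -4*x
(∇×B)₃ = ∂B₂/∂x − ∂B₁/∂y = -6
∇×B = (-14*y + 3, -4*x, -6)
At (-1, 3, -1): (-39, 4, -6).

(-39, 4, -6)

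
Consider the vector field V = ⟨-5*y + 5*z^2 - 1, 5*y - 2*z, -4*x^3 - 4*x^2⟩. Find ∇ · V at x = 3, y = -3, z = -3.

∂V₁/∂x = 0
∂V₂/∂y = 5
∂V₃/∂z = 0
∇·V = 5
At (3, -3, -3): 5.

5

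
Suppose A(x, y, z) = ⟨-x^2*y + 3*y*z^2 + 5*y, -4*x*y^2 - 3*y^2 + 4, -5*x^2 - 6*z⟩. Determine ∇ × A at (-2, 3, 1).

(∇×A)₁ = ∂A₃/∂y − ∂A₂/∂z = 0
(∇×A)₂ = ∂A₁/∂z − ∂A₃/∂x = 10*x + 6*y*z
(∇×A)₃ = ∂A₂/∂x − ∂A₁/∂y = x^2 - 4*y^2 - 3*z^2 - 5
∇×A = (0, 10*x + 6*y*z, x^2 - 4*y^2 - 3*z^2 - 5)
At (-2, 3, 1): (0, -2, -40).

(0, -2, -40)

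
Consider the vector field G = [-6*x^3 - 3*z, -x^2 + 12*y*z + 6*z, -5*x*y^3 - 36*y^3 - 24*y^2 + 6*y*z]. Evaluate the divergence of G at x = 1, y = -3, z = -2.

-60

∂G₁/∂x = -18*x^2
∂G₂/∂y = 12*z
∂G₃/∂z = 6*y
∇·G = -18*x^2 + 6*y + 12*z
At (1, -3, -2): -60.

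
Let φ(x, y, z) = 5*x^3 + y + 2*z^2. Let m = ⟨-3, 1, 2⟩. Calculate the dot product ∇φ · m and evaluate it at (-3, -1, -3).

-428

∂φ/∂x = 15*x^2
∂φ/∂y = 1
∂φ/∂z = 4*z
∇φ at (-3, -1, -3) = (135, 1, -12)
∇φ · m = (135)(-3) + (1)(1) + (-12)(2) = -428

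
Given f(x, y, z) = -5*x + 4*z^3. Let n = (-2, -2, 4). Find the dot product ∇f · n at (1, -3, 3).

442

∂f/∂x = -5
∂f/∂y = 0
∂f/∂z = 12*z^2
∇f at (1, -3, 3) = (-5, 0, 108)
∇f · n = (-5)(-2) + (0)(-2) + (108)(4) = 442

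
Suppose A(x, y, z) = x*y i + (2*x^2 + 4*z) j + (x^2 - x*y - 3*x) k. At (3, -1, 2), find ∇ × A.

(-7, -4, 9)

(∇×A)₁ = ∂A₃/∂y − ∂A₂/∂z = -x - 4
(∇×A)₂ = ∂A₁/∂z − ∂A₃/∂x = -2*x + y + 3
(∇×A)₃ = ∂A₂/∂x − ∂A₁/∂y = 3*x
∇×A = (-x - 4, -2*x + y + 3, 3*x)
At (3, -1, 2): (-7, -4, 9).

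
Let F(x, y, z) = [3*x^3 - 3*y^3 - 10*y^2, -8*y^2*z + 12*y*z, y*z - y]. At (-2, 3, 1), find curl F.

(∇×F)₁ = ∂F₃/∂y − ∂F₂/∂z = 8*y^2 - 12*y + z - 1
(∇×F)₂ = ∂F₁/∂z − ∂F₃/∂x = 0
(∇×F)₃ = ∂F₂/∂x − ∂F₁/∂y = 9*y^2 + 20*y
∇×F = (8*y^2 - 12*y + z - 1, 0, 9*y^2 + 20*y)
At (-2, 3, 1): (36, 0, 141).

(36, 0, 141)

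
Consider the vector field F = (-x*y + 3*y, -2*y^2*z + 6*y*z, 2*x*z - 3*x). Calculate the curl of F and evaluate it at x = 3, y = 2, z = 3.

(∇×F)₁ = ∂F₃/∂y − ∂F₂/∂z = 2*y^2 - 6*y
(∇×F)₂ = ∂F₁/∂z − ∂F₃/∂x = -2*z + 3
(∇×F)₃ = ∂F₂/∂x − ∂F₁/∂y = x - 3
∇×F = (2*y^2 - 6*y, -2*z + 3, x - 3)
At (3, 2, 3): (-4, -3, 0).

(-4, -3, 0)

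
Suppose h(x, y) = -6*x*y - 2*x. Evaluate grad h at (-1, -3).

(16, 6)

∂h/∂x = -6*y - 2
∂h/∂y = -6*x
∇h = (-6*y - 2, -6*x)
At (-1, -3): (16, 6).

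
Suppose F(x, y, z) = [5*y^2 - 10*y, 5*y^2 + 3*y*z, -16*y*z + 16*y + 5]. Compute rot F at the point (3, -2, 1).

(6, 0, 30)

(∇×F)₁ = ∂F₃/∂y − ∂F₂/∂z = -3*y - 16*z + 16
(∇×F)₂ = ∂F₁/∂z − ∂F₃/∂x = 0
(∇×F)₃ = ∂F₂/∂x − ∂F₁/∂y = -10*y + 10
∇×F = (-3*y - 16*z + 16, 0, -10*y + 10)
At (3, -2, 1): (6, 0, 30).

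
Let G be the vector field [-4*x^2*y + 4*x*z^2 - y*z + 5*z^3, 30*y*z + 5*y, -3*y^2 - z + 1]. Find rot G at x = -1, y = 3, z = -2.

(-108, 73, 2)

(∇×G)₁ = ∂G₃/∂y − ∂G₂/∂z = -36*y
(∇×G)₂ = ∂G₁/∂z − ∂G₃/∂x = 8*x*z - y + 15*z^2
(∇×G)₃ = ∂G₂/∂x − ∂G₁/∂y = 4*x^2 + z
∇×G = (-36*y, 8*x*z - y + 15*z^2, 4*x^2 + z)
At (-1, 3, -2): (-108, 73, 2).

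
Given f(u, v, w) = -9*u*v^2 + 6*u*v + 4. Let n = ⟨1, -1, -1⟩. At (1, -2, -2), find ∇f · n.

-90

∂f/∂u = -9*v^2 + 6*v
∂f/∂v = -18*u*v + 6*u
∂f/∂w = 0
∇f at (1, -2, -2) = (-48, 42, 0)
∇f · n = (-48)(1) + (42)(-1) + (0)(-1) = -90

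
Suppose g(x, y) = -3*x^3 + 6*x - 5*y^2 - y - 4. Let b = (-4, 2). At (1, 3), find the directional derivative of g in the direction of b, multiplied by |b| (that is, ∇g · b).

-50

∂g/∂x = -9*x^2 + 6
∂g/∂y = -10*y - 1
∇g at (1, 3) = (-3, -31)
∇g · b = (-3)(-4) + (-31)(2) = -50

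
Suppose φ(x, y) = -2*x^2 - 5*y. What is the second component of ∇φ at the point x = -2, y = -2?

(∇φ)_2 = ∂φ/∂y = -5
At (-2, -2): -5.

-5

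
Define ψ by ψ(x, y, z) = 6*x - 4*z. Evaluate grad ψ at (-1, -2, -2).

∂ψ/∂x = 6
∂ψ/∂y = 0
∂ψ/∂z = -4
∇ψ = (6, 0, -4)
At (-1, -2, -2): (6, 0, -4).

(6, 0, -4)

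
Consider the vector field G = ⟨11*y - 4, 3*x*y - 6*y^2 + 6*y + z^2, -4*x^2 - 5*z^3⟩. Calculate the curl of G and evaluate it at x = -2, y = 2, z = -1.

(2, -16, -5)

(∇×G)₁ = ∂G₃/∂y − ∂G₂/∂z = -2*z
(∇×G)₂ = ∂G₁/∂z − ∂G₃/∂x = 8*x
(∇×G)₃ = ∂G₂/∂x − ∂G₁/∂y = 3*y - 11
∇×G = (-2*z, 8*x, 3*y - 11)
At (-2, 2, -1): (2, -16, -5).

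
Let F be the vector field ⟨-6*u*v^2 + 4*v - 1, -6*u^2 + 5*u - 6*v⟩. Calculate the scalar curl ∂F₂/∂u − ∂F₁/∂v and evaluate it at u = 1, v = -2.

∂F₂/∂u = -12*u + 5
∂F₁/∂v = -12*u*v + 4
Scalar curl = 12*u*v - 12*u + 1
At (1, -2): -35.

-35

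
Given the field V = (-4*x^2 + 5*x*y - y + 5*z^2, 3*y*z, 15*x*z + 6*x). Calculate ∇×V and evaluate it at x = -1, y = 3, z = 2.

(-9, -16, 6)

(∇×V)₁ = ∂V₃/∂y − ∂V₂/∂z = -3*y
(∇×V)₂ = ∂V₁/∂z − ∂V₃/∂x = -5*z - 6
(∇×V)₃ = ∂V₂/∂x − ∂V₁/∂y = -5*x + 1
∇×V = (-3*y, -5*z - 6, -5*x + 1)
At (-1, 3, 2): (-9, -16, 6).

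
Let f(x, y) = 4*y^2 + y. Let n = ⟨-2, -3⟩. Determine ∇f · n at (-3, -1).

21

∂f/∂x = 0
∂f/∂y = 8*y + 1
∇f at (-3, -1) = (0, -7)
∇f · n = (0)(-2) + (-7)(-3) = 21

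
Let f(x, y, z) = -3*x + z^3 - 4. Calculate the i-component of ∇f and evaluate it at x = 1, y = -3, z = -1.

-3

(∇f)_1 = ∂f/∂x = -3
At (1, -3, -1): -3.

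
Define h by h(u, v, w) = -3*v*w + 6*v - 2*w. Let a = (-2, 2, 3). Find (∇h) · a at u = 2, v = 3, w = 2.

∂h/∂u = 0
∂h/∂v = -3*w + 6
∂h/∂w = -3*v - 2
∇h at (2, 3, 2) = (0, 0, -11)
∇h · a = (0)(-2) + (0)(2) + (-11)(3) = -33

-33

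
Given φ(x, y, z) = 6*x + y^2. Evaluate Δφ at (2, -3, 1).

∂²φ/∂x² = 0
∂²φ/∂y² = 2
∂²φ/∂z² = 0
∇²φ = 2
At (2, -3, 1): 2.

2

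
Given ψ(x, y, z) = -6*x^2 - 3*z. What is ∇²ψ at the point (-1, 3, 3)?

-12

∂²ψ/∂x² = -12
∂²ψ/∂y² = 0
∂²ψ/∂z² = 0
∇²ψ = -12
At (-1, 3, 3): -12.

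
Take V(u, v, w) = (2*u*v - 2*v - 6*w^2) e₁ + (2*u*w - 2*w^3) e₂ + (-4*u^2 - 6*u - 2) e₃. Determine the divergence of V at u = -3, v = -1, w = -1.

∂V₁/∂u = 2*v
∂V₂/∂v = 0
∂V₃/∂w = 0
∇·V = 2*v
At (-3, -1, -1): -2.

-2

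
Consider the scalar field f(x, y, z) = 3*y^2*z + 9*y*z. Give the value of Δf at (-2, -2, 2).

12

∂²f/∂x² = 0
∂²f/∂y² = 6*z
∂²f/∂z² = 0
∇²f = 6*z
At (-2, -2, 2): 12.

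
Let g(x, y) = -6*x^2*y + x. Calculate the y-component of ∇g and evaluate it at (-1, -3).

(∇g)_2 = ∂g/∂y = -6*x^2
At (-1, -3): -6.

-6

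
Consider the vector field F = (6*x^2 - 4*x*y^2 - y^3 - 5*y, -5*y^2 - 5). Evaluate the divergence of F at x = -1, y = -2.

∂F₁/∂x = 12*x - 4*y^2
∂F₂/∂y = -10*y
∇·F = 12*x - 4*y^2 - 10*y
At (-1, -2): -8.

-8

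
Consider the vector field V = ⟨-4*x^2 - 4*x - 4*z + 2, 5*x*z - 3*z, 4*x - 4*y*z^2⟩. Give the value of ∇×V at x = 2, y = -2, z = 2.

(∇×V)₁ = ∂V₃/∂y − ∂V₂/∂z = -5*x - 4*z^2 + 3
(∇×V)₂ = ∂V₁/∂z − ∂V₃/∂x = -8
(∇×V)₃ = ∂V₂/∂x − ∂V₁/∂y = 5*z
∇×V = (-5*x - 4*z^2 + 3, -8, 5*z)
At (2, -2, 2): (-23, -8, 10).

(-23, -8, 10)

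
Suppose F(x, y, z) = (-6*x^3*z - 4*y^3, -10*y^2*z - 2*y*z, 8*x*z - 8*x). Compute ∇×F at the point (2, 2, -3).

(44, -16, 48)

(∇×F)₁ = ∂F₃/∂y − ∂F₂/∂z = 10*y^2 + 2*y
(∇×F)₂ = ∂F₁/∂z − ∂F₃/∂x = -6*x^3 - 8*z + 8
(∇×F)₃ = ∂F₂/∂x − ∂F₁/∂y = 12*y^2
∇×F = (10*y^2 + 2*y, -6*x^3 - 8*z + 8, 12*y^2)
At (2, 2, -3): (44, -16, 48).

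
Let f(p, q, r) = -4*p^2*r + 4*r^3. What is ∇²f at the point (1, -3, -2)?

-32

∂²f/∂p² = -8*r
∂²f/∂q² = 0
∂²f/∂r² = 24*r
∇²f = 16*r
At (1, -3, -2): -32.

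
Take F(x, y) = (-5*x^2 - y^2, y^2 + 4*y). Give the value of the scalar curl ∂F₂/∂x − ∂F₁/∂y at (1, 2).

∂F₂/∂x = 0
∂F₁/∂y = -2*y
Scalar curl = 2*y
At (1, 2): 4.

4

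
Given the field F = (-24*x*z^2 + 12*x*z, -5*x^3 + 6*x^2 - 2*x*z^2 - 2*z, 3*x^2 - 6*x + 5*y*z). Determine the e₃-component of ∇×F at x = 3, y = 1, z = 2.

-107

(∇×F)_3 = ∂F₂/∂x − ∂F₁/∂y
= -15*x^2 + 12*x - 2*z^2 − (0)
= -15*x^2 + 12*x - 2*z^2
At (3, 1, 2): -107.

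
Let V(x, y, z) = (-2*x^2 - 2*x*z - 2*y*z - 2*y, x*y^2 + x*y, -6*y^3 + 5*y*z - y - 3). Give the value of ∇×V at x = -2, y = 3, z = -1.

(∇×V)₁ = ∂V₃/∂y − ∂V₂/∂z = -18*y^2 + 5*z - 1
(∇×V)₂ = ∂V₁/∂z − ∂V₃/∂x = -2*x - 2*y
(∇×V)₃ = ∂V₂/∂x − ∂V₁/∂y = y^2 + y + 2*z + 2
∇×V = (-18*y^2 + 5*z - 1, -2*x - 2*y, y^2 + y + 2*z + 2)
At (-2, 3, -1): (-168, -2, 12).

(-168, -2, 12)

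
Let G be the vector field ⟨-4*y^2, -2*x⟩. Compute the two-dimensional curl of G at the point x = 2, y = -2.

-18

∂G₂/∂x = -2
∂G₁/∂y = -8*y
Scalar curl = 8*y - 2
At (2, -2): -18.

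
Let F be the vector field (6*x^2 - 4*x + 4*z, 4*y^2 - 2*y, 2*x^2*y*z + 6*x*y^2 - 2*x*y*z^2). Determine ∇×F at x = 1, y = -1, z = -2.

(∇×F)₁ = ∂F₃/∂y − ∂F₂/∂z = 2*x^2*z + 12*x*y - 2*x*z^2
(∇×F)₂ = ∂F₁/∂z − ∂F₃/∂x = -4*x*y*z - 6*y^2 + 2*y*z^2 + 4
(∇×F)₃ = ∂F₂/∂x − ∂F₁/∂y = 0
∇×F = (2*x^2*z + 12*x*y - 2*x*z^2, -4*x*y*z - 6*y^2 + 2*y*z^2 + 4, 0)
At (1, -1, -2): (-24, -18, 0).

(-24, -18, 0)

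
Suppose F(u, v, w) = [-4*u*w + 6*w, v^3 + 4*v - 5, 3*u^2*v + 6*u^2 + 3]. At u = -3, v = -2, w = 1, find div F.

∂F₁/∂u = -4*w
∂F₂/∂v = 3*v^2 + 4
∂F₃/∂w = 0
∇·F = 3*v^2 - 4*w + 4
At (-3, -2, 1): 12.

12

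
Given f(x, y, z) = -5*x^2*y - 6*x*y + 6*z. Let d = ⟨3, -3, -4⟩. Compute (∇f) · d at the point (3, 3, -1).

∂f/∂x = -10*x*y - 6*y
∂f/∂y = -5*x^2 - 6*x
∂f/∂z = 6
∇f at (3, 3, -1) = (-108, -63, 6)
∇f · d = (-108)(3) + (-63)(-3) + (6)(-4) = -159

-159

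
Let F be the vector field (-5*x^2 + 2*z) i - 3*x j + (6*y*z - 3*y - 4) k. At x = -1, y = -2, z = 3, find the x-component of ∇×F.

(∇×F)_1 = ∂F₃/∂y − ∂F₂/∂z
= 6*z - 3 − (0)
= 6*z - 3
At (-1, -2, 3): 15.

15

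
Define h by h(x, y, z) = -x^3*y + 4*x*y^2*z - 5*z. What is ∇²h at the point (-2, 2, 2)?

∂²h/∂x² = -6*x*y
∂²h/∂y² = 8*x*z
∂²h/∂z² = 0
∇²h = -6*x*y + 8*x*z
At (-2, 2, 2): -8.

-8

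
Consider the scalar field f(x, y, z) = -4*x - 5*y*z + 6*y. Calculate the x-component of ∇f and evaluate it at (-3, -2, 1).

-4

(∇f)_1 = ∂f/∂x = -4
At (-3, -2, 1): -4.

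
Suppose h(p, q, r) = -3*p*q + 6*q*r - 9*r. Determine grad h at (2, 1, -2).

∂h/∂p = -3*q
∂h/∂q = -3*p + 6*r
∂h/∂r = 6*q - 9
∇h = (-3*q, -3*p + 6*r, 6*q - 9)
At (2, 1, -2): (-3, -18, -3).

(-3, -18, -3)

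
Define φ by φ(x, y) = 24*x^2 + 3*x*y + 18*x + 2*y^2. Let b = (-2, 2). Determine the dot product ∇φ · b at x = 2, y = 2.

-212

∂φ/∂x = 48*x + 3*y + 18
∂φ/∂y = 3*x + 4*y
∇φ at (2, 2) = (120, 14)
∇φ · b = (120)(-2) + (14)(2) = -212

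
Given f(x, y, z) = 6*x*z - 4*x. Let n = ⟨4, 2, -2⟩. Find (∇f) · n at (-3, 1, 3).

92

∂f/∂x = 6*z - 4
∂f/∂y = 0
∂f/∂z = 6*x
∇f at (-3, 1, 3) = (14, 0, -18)
∇f · n = (14)(4) + (0)(2) + (-18)(-2) = 92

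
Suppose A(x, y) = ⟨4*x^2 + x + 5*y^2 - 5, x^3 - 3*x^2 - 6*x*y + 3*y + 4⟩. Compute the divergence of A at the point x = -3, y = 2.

-2

∂A₁/∂x = 8*x + 1
∂A₂/∂y = -6*x + 3
∇·A = 2*x + 4
At (-3, 2): -2.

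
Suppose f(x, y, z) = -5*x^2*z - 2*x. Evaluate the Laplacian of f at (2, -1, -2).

20

∂²f/∂x² = -10*z
∂²f/∂y² = 0
∂²f/∂z² = 0
∇²f = -10*z
At (2, -1, -2): 20.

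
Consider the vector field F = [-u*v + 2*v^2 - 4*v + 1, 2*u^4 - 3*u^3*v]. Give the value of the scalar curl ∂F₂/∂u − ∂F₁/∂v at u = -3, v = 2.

∂F₂/∂u = 8*u^3 - 9*u^2*v
∂F₁/∂v = -u + 4*v - 4
Scalar curl = 8*u^3 - 9*u^2*v + u - 4*v + 4
At (-3, 2): -385.

-385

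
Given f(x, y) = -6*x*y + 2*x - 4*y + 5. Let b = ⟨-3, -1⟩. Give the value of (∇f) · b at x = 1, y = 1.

22

∂f/∂x = -6*y + 2
∂f/∂y = -6*x - 4
∇f at (1, 1) = (-4, -10)
∇f · b = (-4)(-3) + (-10)(-1) = 22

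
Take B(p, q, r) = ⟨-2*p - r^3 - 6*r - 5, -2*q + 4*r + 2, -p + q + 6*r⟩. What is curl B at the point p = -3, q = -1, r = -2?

(-3, -17, 0)

(∇×B)₁ = ∂B₃/∂q − ∂B₂/∂r = -3
(∇×B)₂ = ∂B₁/∂r − ∂B₃/∂p = -3*r^2 - 5
(∇×B)₃ = ∂B₂/∂p − ∂B₁/∂q = 0
∇×B = (-3, -3*r^2 - 5, 0)
At (-3, -1, -2): (-3, -17, 0).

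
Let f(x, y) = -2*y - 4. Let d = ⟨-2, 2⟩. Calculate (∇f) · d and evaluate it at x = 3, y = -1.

-4

∂f/∂x = 0
∂f/∂y = -2
∇f at (3, -1) = (0, -2)
∇f · d = (0)(-2) + (-2)(2) = -4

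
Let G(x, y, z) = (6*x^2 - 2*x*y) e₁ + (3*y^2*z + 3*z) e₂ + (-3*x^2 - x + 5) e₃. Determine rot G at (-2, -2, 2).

(-15, -11, -4)

(∇×G)₁ = ∂G₃/∂y − ∂G₂/∂z = -3*y^2 - 3
(∇×G)₂ = ∂G₁/∂z − ∂G₃/∂x = 6*x + 1
(∇×G)₃ = ∂G₂/∂x − ∂G₁/∂y = 2*x
∇×G = (-3*y^2 - 3, 6*x + 1, 2*x)
At (-2, -2, 2): (-15, -11, -4).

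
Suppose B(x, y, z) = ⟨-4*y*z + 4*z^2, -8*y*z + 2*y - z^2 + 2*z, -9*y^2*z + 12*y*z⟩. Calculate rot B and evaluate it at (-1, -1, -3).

(∇×B)₁ = ∂B₃/∂y − ∂B₂/∂z = -18*y*z + 8*y + 14*z - 2
(∇×B)₂ = ∂B₁/∂z − ∂B₃/∂x = -4*y + 8*z
(∇×B)₃ = ∂B₂/∂x − ∂B₁/∂y = 4*z
∇×B = (-18*y*z + 8*y + 14*z - 2, -4*y + 8*z, 4*z)
At (-1, -1, -3): (-106, -20, -12).

(-106, -20, -12)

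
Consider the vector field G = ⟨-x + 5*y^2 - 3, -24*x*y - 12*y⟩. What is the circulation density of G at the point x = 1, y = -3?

∂G₂/∂x = -24*y
∂G₁/∂y = 10*y
Scalar curl = -34*y
At (1, -3): 102.

102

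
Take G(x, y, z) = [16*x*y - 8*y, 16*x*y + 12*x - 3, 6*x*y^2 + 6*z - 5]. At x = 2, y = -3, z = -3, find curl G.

(∇×G)₁ = ∂G₃/∂y − ∂G₂/∂z = 12*x*y
(∇×G)₂ = ∂G₁/∂z − ∂G₃/∂x = -6*y^2
(∇×G)₃ = ∂G₂/∂x − ∂G₁/∂y = -16*x + 16*y + 20
∇×G = (12*x*y, -6*y^2, -16*x + 16*y + 20)
At (2, -3, -3): (-72, -54, -60).

(-72, -54, -60)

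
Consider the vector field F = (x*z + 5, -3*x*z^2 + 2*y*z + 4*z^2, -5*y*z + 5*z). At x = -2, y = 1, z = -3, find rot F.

(∇×F)₁ = ∂F₃/∂y − ∂F₂/∂z = 6*x*z - 2*y - 13*z
(∇×F)₂ = ∂F₁/∂z − ∂F₃/∂x = x
(∇×F)₃ = ∂F₂/∂x − ∂F₁/∂y = -3*z^2
∇×F = (6*x*z - 2*y - 13*z, x, -3*z^2)
At (-2, 1, -3): (73, -2, -27).

(73, -2, -27)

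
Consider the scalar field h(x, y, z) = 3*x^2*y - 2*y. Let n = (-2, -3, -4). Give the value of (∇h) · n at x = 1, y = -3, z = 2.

∂h/∂x = 6*x*y
∂h/∂y = 3*x^2 - 2
∂h/∂z = 0
∇h at (1, -3, 2) = (-18, 1, 0)
∇h · n = (-18)(-2) + (1)(-3) + (0)(-4) = 33

33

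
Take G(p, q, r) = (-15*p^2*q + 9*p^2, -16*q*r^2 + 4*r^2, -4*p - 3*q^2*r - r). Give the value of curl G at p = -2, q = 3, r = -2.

(-140, 4, 60)

(∇×G)₁ = ∂G₃/∂q − ∂G₂/∂r = 26*q*r - 8*r
(∇×G)₂ = ∂G₁/∂r − ∂G₃/∂p = 4
(∇×G)₃ = ∂G₂/∂p − ∂G₁/∂q = 15*p^2
∇×G = (26*q*r - 8*r, 4, 15*p^2)
At (-2, 3, -2): (-140, 4, 60).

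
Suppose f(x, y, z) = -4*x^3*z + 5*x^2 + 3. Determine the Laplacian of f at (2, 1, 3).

∂²f/∂x² = 2*(-12*x*z + 5)
∂²f/∂y² = 0
∂²f/∂z² = 0
∇²f = -24*x*z + 10
At (2, 1, 3): -134.

-134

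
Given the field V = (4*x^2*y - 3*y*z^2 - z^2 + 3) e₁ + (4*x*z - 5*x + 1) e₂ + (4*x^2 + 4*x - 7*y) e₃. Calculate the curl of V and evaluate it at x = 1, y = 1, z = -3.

(∇×V)₁ = ∂V₃/∂y − ∂V₂/∂z = -4*x - 7
(∇×V)₂ = ∂V₁/∂z − ∂V₃/∂x = -8*x - 6*y*z - 2*z - 4
(∇×V)₃ = ∂V₂/∂x − ∂V₁/∂y = -4*x^2 + 3*z^2 + 4*z - 5
∇×V = (-4*x - 7, -8*x - 6*y*z - 2*z - 4, -4*x^2 + 3*z^2 + 4*z - 5)
At (1, 1, -3): (-11, 12, 6).

(-11, 12, 6)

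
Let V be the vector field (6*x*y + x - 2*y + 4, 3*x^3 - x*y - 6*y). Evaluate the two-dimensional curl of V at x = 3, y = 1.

64

∂V₂/∂x = 9*x^2 - y
∂V₁/∂y = 6*x - 2
Scalar curl = 9*x^2 - 6*x - y + 2
At (3, 1): 64.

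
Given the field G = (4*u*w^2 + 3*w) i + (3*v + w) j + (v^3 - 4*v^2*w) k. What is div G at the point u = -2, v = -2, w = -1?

∂G₁/∂u = 4*w^2
∂G₂/∂v = 3
∂G₃/∂w = -4*v^2
∇·G = -4*v^2 + 4*w^2 + 3
At (-2, -2, -1): -9.

-9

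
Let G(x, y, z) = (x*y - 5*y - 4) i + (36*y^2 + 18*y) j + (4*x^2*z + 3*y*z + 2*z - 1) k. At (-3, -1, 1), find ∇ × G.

(∇×G)₁ = ∂G₃/∂y − ∂G₂/∂z = 3*z
(∇×G)₂ = ∂G₁/∂z − ∂G₃/∂x = -8*x*z
(∇×G)₃ = ∂G₂/∂x − ∂G₁/∂y = -x + 5
∇×G = (3*z, -8*x*z, -x + 5)
At (-3, -1, 1): (3, 24, 8).

(3, 24, 8)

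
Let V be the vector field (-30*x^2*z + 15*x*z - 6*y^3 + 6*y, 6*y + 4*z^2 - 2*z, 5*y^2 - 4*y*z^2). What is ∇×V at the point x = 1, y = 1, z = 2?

(-20, -15, 12)

(∇×V)₁ = ∂V₃/∂y − ∂V₂/∂z = 10*y - 4*z^2 - 8*z + 2
(∇×V)₂ = ∂V₁/∂z − ∂V₃/∂x = -30*x^2 + 15*x
(∇×V)₃ = ∂V₂/∂x − ∂V₁/∂y = 18*y^2 - 6
∇×V = (10*y - 4*z^2 - 8*z + 2, -30*x^2 + 15*x, 18*y^2 - 6)
At (1, 1, 2): (-20, -15, 12).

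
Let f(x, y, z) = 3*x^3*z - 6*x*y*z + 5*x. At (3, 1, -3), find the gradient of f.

∂f/∂x = 9*x^2*z - 6*y*z + 5
∂f/∂y = -6*x*z
∂f/∂z = 3*x^3 - 6*x*y
∇f = (9*x^2*z - 6*y*z + 5, -6*x*z, 3*x^3 - 6*x*y)
At (3, 1, -3): (-220, 54, 63).

(-220, 54, 63)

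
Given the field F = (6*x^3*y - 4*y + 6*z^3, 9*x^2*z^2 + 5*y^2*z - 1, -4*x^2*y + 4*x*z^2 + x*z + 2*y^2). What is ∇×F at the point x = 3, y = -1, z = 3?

(-531, 99, 328)

(∇×F)₁ = ∂F₃/∂y − ∂F₂/∂z = -18*x^2*z - 4*x^2 - 5*y^2 + 4*y
(∇×F)₂ = ∂F₁/∂z − ∂F₃/∂x = 8*x*y + 14*z^2 - z
(∇×F)₃ = ∂F₂/∂x − ∂F₁/∂y = -6*x^3 + 18*x*z^2 + 4
∇×F = (-18*x^2*z - 4*x^2 - 5*y^2 + 4*y, 8*x*y + 14*z^2 - z, -6*x^3 + 18*x*z^2 + 4)
At (3, -1, 3): (-531, 99, 328).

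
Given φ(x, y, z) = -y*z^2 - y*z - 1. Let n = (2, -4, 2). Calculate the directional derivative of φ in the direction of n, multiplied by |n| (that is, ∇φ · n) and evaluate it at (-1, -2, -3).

∂φ/∂x = 0
∂φ/∂y = -z^2 - z
∂φ/∂z = -2*y*z - y
∇φ at (-1, -2, -3) = (0, -6, -10)
∇φ · n = (0)(2) + (-6)(-4) + (-10)(2) = 4

4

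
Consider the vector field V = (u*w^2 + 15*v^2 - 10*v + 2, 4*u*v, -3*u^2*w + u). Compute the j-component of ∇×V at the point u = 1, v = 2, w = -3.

(∇×V)_2 = ∂V₁/∂w − ∂V₃/∂u
= 2*u*w − (-6*u*w + 1)
= 8*u*w - 1
At (1, 2, -3): -25.

-25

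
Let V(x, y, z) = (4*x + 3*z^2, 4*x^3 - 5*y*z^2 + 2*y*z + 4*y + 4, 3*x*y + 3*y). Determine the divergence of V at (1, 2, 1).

∂V₁/∂x = 4
∂V₂/∂y = -5*z^2 + 2*z + 4
∂V₃/∂z = 0
∇·V = -5*z^2 + 2*z + 8
At (1, 2, 1): 5.

5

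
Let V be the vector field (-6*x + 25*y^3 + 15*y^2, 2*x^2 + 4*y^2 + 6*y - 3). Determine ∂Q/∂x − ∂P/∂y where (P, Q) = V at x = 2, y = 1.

∂V₂/∂x = 4*x
∂V₁/∂y = 75*y^2 + 30*y
Scalar curl = 4*x - 75*y^2 - 30*y
At (2, 1): -97.

-97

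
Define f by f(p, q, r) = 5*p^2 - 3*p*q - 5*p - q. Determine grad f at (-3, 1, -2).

∂f/∂p = 10*p - 3*q - 5
∂f/∂q = -3*p - 1
∂f/∂r = 0
∇f = (10*p - 3*q - 5, -3*p - 1, 0)
At (-3, 1, -2): (-38, 8, 0).

(-38, 8, 0)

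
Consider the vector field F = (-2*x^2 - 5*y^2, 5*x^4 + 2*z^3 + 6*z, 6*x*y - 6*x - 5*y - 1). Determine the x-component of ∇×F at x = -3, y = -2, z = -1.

(∇×F)_1 = ∂F₃/∂y − ∂F₂/∂z
= 6*x - 5 − (6*z^2 + 6)
= 6*x - 6*z^2 - 11
At (-3, -2, -1): -35.

-35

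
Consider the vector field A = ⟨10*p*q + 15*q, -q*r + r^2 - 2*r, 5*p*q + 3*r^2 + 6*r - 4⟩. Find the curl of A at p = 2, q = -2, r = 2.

(∇×A)₁ = ∂A₃/∂q − ∂A₂/∂r = 5*p + q - 2*r + 2
(∇×A)₂ = ∂A₁/∂r − ∂A₃/∂p = -5*q
(∇×A)₃ = ∂A₂/∂p − ∂A₁/∂q = -10*p - 15
∇×A = (5*p + q - 2*r + 2, -5*q, -10*p - 15)
At (2, -2, 2): (6, 10, -35).

(6, 10, -35)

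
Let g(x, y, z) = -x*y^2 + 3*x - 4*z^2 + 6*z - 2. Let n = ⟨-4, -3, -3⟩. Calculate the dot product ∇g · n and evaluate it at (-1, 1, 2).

16

∂g/∂x = -y^2 + 3
∂g/∂y = -2*x*y
∂g/∂z = -8*z + 6
∇g at (-1, 1, 2) = (2, 2, -10)
∇g · n = (2)(-4) + (2)(-3) + (-10)(-3) = 16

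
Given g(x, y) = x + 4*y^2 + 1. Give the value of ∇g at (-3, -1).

∂g/∂x = 1
∂g/∂y = 8*y
∇g = (1, 8*y)
At (-3, -1): (1, -8).

(1, -8)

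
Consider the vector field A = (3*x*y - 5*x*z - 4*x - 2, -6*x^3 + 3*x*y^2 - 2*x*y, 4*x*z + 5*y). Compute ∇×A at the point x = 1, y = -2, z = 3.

(∇×A)₁ = ∂A₃/∂y − ∂A₂/∂z = 5
(∇×A)₂ = ∂A₁/∂z − ∂A₃/∂x = -5*x - 4*z
(∇×A)₃ = ∂A₂/∂x − ∂A₁/∂y = -18*x^2 - 3*x + 3*y^2 - 2*y
∇×A = (5, -5*x - 4*z, -18*x^2 - 3*x + 3*y^2 - 2*y)
At (1, -2, 3): (5, -17, -5).

(5, -17, -5)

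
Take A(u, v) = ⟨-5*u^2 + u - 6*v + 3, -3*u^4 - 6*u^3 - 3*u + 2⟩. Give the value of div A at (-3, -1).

31

∂A₁/∂u = -10*u + 1
∂A₂/∂v = 0
∇·A = -10*u + 1
At (-3, -1): 31.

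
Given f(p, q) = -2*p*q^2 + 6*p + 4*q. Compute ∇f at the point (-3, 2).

(-2, 28)

∂f/∂p = -2*q^2 + 6
∂f/∂q = -4*p*q + 4
∇f = (-2*q^2 + 6, -4*p*q + 4)
At (-3, 2): (-2, 28).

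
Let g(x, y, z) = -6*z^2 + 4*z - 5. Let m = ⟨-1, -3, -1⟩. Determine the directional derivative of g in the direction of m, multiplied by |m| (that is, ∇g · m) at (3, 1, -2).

∂g/∂x = 0
∂g/∂y = 0
∂g/∂z = -12*z + 4
∇g at (3, 1, -2) = (0, 0, 28)
∇g · m = (0)(-1) + (0)(-3) + (28)(-1) = -28

-28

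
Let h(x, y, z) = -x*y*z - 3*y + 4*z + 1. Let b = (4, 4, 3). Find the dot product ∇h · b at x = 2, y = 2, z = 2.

∂h/∂x = -y*z
∂h/∂y = -x*z - 3
∂h/∂z = -x*y + 4
∇h at (2, 2, 2) = (-4, -7, 0)
∇h · b = (-4)(4) + (-7)(4) + (0)(3) = -44

-44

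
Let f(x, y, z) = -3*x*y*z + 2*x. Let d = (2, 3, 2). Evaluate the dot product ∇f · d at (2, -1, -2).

40

∂f/∂x = -3*y*z + 2
∂f/∂y = -3*x*z
∂f/∂z = -3*x*y
∇f at (2, -1, -2) = (-4, 12, 6)
∇f · d = (-4)(2) + (12)(3) + (6)(2) = 40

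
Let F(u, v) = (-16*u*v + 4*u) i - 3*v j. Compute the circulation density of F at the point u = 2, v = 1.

32

∂F₂/∂u = 0
∂F₁/∂v = -16*u
Scalar curl = 16*u
At (2, 1): 32.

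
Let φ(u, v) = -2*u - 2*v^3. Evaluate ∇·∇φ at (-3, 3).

-36

∂²φ/∂u² = 0
∂²φ/∂v² = -12*v
∇²φ = -12*v
At (-3, 3): -36.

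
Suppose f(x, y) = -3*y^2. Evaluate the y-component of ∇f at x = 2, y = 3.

(∇f)_2 = ∂f/∂y = -6*y
At (2, 3): -18.

-18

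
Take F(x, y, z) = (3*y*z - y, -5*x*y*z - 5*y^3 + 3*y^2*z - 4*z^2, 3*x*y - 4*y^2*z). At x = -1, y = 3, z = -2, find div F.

-217

∂F₁/∂x = 0
∂F₂/∂y = -5*x*z - 15*y^2 + 6*y*z
∂F₃/∂z = -4*y^2
∇·F = -5*x*z - 19*y^2 + 6*y*z
At (-1, 3, -2): -217.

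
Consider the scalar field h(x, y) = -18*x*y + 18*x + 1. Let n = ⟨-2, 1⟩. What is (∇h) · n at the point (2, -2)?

-144

∂h/∂x = -18*y + 18
∂h/∂y = -18*x
∇h at (2, -2) = (54, -36)
∇h · n = (54)(-2) + (-36)(1) = -144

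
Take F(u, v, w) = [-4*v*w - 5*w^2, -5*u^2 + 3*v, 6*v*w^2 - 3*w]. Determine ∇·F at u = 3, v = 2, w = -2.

∂F₁/∂u = 0
∂F₂/∂v = 3
∂F₃/∂w = 12*v*w - 3
∇·F = 12*v*w
At (3, 2, -2): -48.

-48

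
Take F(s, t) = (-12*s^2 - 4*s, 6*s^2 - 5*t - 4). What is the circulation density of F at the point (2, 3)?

24

∂F₂/∂s = 12*s
∂F₁/∂t = 0
Scalar curl = 12*s
At (2, 3): 24.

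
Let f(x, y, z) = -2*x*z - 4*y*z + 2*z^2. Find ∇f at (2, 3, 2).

∂f/∂x = -2*z
∂f/∂y = -4*z
∂f/∂z = -2*x - 4*y + 4*z
∇f = (-2*z, -4*z, -2*x - 4*y + 4*z)
At (2, 3, 2): (-4, -8, -8).

(-4, -8, -8)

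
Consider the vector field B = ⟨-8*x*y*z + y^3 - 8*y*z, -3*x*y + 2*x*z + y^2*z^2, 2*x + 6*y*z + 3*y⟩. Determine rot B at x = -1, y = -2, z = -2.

(9, -2, -10)

(∇×B)₁ = ∂B₃/∂y − ∂B₂/∂z = -2*x - 2*y^2*z + 6*z + 3
(∇×B)₂ = ∂B₁/∂z − ∂B₃/∂x = -8*x*y - 8*y - 2
(∇×B)₃ = ∂B₂/∂x − ∂B₁/∂y = 8*x*z - 3*y^2 - 3*y + 10*z
∇×B = (-2*x - 2*y^2*z + 6*z + 3, -8*x*y - 8*y - 2, 8*x*z - 3*y^2 - 3*y + 10*z)
At (-1, -2, -2): (9, -2, -10).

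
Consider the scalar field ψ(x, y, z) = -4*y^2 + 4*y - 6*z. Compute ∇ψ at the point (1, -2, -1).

∂ψ/∂x = 0
∂ψ/∂y = -8*y + 4
∂ψ/∂z = -6
∇ψ = (0, -8*y + 4, -6)
At (1, -2, -1): (0, 20, -6).

(0, 20, -6)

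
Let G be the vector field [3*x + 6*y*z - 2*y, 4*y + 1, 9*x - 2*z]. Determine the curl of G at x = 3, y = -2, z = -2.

(∇×G)₁ = ∂G₃/∂y − ∂G₂/∂z = 0
(∇×G)₂ = ∂G₁/∂z − ∂G₃/∂x = 6*y - 9
(∇×G)₃ = ∂G₂/∂x − ∂G₁/∂y = -6*z + 2
∇×G = (0, 6*y - 9, -6*z + 2)
At (3, -2, -2): (0, -21, 14).

(0, -21, 14)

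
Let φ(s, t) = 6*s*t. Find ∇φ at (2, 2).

∂φ/∂s = 6*t
∂φ/∂t = 6*s
∇φ = (6*t, 6*s)
At (2, 2): (12, 12).

(12, 12)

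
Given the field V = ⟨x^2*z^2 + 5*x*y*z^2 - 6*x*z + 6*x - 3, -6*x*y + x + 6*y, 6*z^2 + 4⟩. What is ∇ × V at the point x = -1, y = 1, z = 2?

(∇×V)₁ = ∂V₃/∂y − ∂V₂/∂z = 0
(∇×V)₂ = ∂V₁/∂z − ∂V₃/∂x = 2*x^2*z + 10*x*y*z - 6*x
(∇×V)₃ = ∂V₂/∂x − ∂V₁/∂y = -5*x*z^2 - 6*y + 1
∇×V = (0, 2*x^2*z + 10*x*y*z - 6*x, -5*x*z^2 - 6*y + 1)
At (-1, 1, 2): (0, -10, 15).

(0, -10, 15)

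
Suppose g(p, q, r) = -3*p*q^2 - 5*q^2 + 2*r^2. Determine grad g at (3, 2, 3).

∂g/∂p = -3*q^2
∂g/∂q = -6*p*q - 10*q
∂g/∂r = 4*r
∇g = (-3*q^2, -6*p*q - 10*q, 4*r)
At (3, 2, 3): (-12, -56, 12).

(-12, -56, 12)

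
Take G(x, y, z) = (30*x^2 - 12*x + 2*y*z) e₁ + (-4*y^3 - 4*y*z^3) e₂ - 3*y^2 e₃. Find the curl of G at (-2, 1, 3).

(∇×G)₁ = ∂G₃/∂y − ∂G₂/∂z = 12*y*z^2 - 6*y
(∇×G)₂ = ∂G₁/∂z − ∂G₃/∂x = 2*y
(∇×G)₃ = ∂G₂/∂x − ∂G₁/∂y = -2*z
∇×G = (12*y*z^2 - 6*y, 2*y, -2*z)
At (-2, 1, 3): (102, 2, -6).

(102, 2, -6)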